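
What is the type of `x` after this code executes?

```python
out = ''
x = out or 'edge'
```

'or' returns first truthy value (str)

str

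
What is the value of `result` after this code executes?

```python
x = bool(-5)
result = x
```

x = True; result = True

True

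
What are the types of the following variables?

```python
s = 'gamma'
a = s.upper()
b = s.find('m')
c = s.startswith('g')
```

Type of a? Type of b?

upper() returns str; find() returns int

str, int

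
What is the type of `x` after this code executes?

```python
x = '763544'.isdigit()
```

str.isdigit() returns bool

bool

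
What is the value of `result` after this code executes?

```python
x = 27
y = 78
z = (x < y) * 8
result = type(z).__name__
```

x is int; y is int; z is int; result = 'int'

'int'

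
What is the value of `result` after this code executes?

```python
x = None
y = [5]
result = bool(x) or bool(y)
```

x = None; y = [5]; result = True

True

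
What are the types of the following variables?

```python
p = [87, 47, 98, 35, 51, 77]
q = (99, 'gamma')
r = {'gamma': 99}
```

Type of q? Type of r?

q is assigned a tuple (parenthesized, comma-separated values); r is assigned a dict literal ({key: value})

tuple, dict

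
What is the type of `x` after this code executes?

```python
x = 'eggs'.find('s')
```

str.find() returns int index

int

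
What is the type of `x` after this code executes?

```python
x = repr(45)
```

repr() returns str

str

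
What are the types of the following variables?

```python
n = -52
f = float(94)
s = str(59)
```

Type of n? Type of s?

n is assigned a bare integer (no decimal point), so it is an int; s is assigned the result of calling str(), which returns a str

int, str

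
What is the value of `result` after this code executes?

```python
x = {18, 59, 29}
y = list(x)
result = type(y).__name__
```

x is set; y is list; result = 'list'

'list'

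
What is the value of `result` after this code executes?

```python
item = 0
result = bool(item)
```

item = 0; result = False

False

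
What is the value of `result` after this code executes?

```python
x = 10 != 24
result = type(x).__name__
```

x is bool; result = 'bool'

'bool'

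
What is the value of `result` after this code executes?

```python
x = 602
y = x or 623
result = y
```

x = 602; y = 602; result = 602

602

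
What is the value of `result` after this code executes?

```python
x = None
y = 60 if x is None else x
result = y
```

x = None; y = 60; result = 60

60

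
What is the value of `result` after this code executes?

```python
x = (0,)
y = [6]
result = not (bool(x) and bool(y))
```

x = (0,); y = [6]; result = False

False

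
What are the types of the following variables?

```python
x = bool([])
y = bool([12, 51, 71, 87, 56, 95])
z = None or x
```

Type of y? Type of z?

bool() returns bool; None or bool returns the bool

bool, bool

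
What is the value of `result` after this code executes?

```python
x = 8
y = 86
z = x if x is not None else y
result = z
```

x = 8; y = 86; z = 8; result = 8

8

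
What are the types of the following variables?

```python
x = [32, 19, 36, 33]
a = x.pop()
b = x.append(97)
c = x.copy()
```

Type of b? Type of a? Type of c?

append() returns None; pop() returns element; copy() returns list

NoneType, int, list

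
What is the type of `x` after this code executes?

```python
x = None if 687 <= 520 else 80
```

687 <= 520 is False, so the else branch is taken

int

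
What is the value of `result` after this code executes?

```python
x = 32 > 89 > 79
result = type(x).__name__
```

x is bool; result = 'bool'

'bool'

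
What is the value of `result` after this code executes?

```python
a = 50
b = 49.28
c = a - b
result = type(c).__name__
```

a is int; b is float; c is float; result = 'float'

'float'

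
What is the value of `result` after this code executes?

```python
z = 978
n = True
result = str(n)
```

z = 978; n = True; result = 'True'

'True'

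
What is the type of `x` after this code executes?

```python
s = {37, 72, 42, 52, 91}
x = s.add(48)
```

set.add() returns None (mutates in place)

NoneType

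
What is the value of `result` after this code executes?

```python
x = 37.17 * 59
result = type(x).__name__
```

x is float; result = 'float'

'float'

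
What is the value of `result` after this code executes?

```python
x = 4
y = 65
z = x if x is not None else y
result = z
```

x = 4; y = 65; z = 4; result = 4

4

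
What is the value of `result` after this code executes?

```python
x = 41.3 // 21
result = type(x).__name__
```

x is float; result = 'float'

'float'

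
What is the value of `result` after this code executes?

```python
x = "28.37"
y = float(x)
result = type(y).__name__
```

x is str; y is float; result = 'float'

'float'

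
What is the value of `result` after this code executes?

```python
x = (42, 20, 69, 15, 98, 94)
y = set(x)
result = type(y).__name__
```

x is tuple; y is set; result = 'set'

'set'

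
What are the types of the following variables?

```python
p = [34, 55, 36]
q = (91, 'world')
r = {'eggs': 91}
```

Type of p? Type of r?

p is assigned a list literal (square brackets); r is assigned a dict literal ({key: value})

list, dict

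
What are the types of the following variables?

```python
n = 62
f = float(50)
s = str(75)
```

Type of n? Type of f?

n is assigned a bare integer (no decimal point), so it is an int; f is assigned the result of calling float(), which returns a float

int, float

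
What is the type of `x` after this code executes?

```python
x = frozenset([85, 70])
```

frozenset() returns frozenset

frozenset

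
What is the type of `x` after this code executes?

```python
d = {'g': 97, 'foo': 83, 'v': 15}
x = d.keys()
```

.keys() returns dict_keys view

dict_keys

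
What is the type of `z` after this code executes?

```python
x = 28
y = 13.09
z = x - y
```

int - float = float

float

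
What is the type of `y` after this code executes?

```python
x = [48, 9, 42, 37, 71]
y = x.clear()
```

list.clear() returns None

NoneType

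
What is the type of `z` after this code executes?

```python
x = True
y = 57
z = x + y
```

bool + int = int (bool is subclass of int)

int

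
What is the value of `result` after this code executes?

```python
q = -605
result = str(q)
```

q = -605; result = '-605'

'-605'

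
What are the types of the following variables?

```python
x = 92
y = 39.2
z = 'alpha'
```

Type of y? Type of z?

y is assigned a number with a decimal point, so it is a float; z is assigned a quoted string literal, so it is a str

float, str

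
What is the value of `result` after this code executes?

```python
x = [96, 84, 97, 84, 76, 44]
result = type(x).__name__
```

x is list; result = 'list'

'list'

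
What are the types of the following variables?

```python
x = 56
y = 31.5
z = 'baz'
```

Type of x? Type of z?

x is assigned a bare integer (no decimal point), so it is an int; z is assigned a quoted string literal, so it is a str

int, str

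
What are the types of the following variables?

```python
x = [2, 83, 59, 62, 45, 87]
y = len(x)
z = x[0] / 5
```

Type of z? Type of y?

int / int = float; len() returns int

float, int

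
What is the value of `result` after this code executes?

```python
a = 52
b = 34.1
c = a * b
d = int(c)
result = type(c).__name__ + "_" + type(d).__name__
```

a is int; b is float; c is float; d is int; result = 'float_int'

'float_int'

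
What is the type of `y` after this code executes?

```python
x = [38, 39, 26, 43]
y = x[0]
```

Indexing list[int] returns int

int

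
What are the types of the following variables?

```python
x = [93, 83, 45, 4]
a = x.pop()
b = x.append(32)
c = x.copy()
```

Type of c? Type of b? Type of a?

copy() returns list; append() returns None; pop() returns element

list, NoneType, int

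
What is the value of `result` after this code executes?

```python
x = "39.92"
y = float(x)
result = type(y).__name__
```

x is str; y is float; result = 'float'

'float'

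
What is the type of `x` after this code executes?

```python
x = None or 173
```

'or' with None returns the other truthy value

int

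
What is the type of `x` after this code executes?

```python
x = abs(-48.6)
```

abs() of float returns float

float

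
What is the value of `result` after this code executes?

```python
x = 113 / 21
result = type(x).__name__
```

x is float; result = 'float'

'float'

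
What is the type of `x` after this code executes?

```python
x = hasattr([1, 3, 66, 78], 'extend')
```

hasattr() returns bool

bool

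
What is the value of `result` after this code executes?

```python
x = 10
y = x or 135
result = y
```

x = 10; y = 10; result = 10

10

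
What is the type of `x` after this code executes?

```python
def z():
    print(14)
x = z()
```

Function without return returns None

NoneType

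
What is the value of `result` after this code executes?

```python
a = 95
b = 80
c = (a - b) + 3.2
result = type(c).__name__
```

a is int; b is int; c is float; result = 'float'

'float'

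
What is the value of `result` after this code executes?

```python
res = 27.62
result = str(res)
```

res = 27.62; result = '27.62'

'27.62'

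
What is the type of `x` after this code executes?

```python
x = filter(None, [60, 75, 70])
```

filter() returns a filter object

filter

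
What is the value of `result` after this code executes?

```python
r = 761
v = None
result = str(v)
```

r = 761; v = None; result = 'None'

'None'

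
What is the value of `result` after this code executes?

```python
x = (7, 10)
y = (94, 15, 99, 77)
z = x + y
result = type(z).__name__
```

x is tuple; y is tuple; z is tuple; result = 'tuple'

'tuple'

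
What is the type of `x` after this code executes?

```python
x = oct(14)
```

oct() returns str representation

str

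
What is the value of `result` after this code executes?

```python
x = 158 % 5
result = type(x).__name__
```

x is int; result = 'int'

'int'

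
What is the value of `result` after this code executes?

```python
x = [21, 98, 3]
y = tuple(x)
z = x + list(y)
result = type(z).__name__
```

x is list; y is tuple; z is list; result = 'list'

'list'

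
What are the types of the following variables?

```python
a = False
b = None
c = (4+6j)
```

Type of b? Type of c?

b is assigned None, whose type is NoneType; c is assigned (4+6j), an int plus an imaginary literal (j suffix), which evaluates to complex

NoneType, complex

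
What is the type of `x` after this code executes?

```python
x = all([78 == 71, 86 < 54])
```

all() returns bool

bool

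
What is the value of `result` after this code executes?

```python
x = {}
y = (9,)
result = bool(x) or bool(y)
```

x = {}; y = (9,); result = True

True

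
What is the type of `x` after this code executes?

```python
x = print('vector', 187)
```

print() returns None

NoneType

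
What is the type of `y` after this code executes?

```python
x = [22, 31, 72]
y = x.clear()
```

list.clear() returns None

NoneType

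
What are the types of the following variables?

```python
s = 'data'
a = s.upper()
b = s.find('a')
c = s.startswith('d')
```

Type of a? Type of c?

upper() returns str; startswith() returns bool

str, bool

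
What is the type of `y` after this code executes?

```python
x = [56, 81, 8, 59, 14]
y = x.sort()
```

list.sort() returns None (mutates in place)

NoneType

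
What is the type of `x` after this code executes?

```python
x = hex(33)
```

hex() returns str representation

str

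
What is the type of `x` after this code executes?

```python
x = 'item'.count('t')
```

str.count() returns int

int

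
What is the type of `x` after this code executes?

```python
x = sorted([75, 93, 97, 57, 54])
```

sorted() always returns list

list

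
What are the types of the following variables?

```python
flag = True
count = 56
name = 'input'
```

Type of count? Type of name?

count is assigned a bare integer (no decimal point), so it is an int; name is assigned a quoted string literal, so it is a str

int, str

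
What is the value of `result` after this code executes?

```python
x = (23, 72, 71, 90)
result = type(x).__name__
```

x is tuple; result = 'tuple'

'tuple'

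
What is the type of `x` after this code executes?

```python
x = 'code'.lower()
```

str.lower() returns str

str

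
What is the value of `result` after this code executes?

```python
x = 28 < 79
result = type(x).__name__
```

x is bool; result = 'bool'

'bool'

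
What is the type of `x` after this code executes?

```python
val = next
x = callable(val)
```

callable() returns bool

bool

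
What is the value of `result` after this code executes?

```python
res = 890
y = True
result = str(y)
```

res = 890; y = True; result = 'True'

'True'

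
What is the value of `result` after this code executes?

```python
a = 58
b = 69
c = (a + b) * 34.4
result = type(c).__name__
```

a is int; b is int; c is float; result = 'float'

'float'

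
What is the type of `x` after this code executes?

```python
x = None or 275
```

'or' with None returns the other truthy value

int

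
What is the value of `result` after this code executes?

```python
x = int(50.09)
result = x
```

x = 50; result = 50

50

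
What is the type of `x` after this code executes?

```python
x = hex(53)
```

hex() returns str representation

str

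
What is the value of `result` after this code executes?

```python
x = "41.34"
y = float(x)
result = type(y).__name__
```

x is str; y is float; result = 'float'

'float'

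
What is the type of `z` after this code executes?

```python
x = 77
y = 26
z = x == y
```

Equality comparison returns bool

bool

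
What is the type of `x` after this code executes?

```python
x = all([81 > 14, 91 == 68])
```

all() returns bool

bool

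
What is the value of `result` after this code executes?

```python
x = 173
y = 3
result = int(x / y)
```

x = 173; y = 3; result = 57

57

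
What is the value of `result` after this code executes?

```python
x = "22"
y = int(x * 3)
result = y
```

x = '22'; y = 222222; result = 222222

222222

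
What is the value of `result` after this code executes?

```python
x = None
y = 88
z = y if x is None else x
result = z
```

x = None; y = 88; z = 88; result = 88

88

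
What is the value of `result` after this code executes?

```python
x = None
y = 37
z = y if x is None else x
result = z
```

x = None; y = 37; z = 37; result = 37

37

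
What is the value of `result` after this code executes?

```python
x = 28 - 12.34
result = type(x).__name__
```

x is float; result = 'float'

'float'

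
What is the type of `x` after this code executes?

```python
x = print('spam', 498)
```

print() returns None

NoneType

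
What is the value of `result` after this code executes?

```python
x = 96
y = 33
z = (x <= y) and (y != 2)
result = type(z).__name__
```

x is int; y is int; z is bool; result = 'bool'

'bool'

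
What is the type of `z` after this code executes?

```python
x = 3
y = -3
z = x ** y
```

int ** negative = float

float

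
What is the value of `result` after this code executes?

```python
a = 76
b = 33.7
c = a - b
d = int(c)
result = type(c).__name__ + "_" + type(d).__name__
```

a is int; b is float; c is float; d is int; result = 'float_int'

'float_int'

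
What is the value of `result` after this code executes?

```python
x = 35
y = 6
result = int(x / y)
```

x = 35; y = 6; result = 5

5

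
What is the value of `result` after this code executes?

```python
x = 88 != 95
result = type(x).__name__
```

x is bool; result = 'bool'

'bool'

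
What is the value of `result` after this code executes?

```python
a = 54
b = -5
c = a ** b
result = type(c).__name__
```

a is int; b is int; c is float; result = 'float'

'float'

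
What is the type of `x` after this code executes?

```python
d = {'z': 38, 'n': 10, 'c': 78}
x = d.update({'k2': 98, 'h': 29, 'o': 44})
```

dict.update() returns None

NoneType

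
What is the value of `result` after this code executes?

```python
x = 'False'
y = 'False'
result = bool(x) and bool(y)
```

x = 'False'; y = 'False'; result = True

True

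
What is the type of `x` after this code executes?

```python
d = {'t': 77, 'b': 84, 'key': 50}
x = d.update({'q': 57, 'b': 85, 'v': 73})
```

dict.update() returns None

NoneType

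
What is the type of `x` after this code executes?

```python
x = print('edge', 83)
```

print() returns None

NoneType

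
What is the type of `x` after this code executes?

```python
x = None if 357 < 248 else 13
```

357 < 248 is False, so the else branch is taken

int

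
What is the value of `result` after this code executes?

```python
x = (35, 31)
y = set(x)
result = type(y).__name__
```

x is tuple; y is set; result = 'set'

'set'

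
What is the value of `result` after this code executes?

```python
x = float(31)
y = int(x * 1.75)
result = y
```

x = 31.0; y = 54; result = 54

54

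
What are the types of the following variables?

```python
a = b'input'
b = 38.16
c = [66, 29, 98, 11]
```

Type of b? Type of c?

b is assigned a number with a decimal point, so it is a float; c is assigned a list literal (square brackets)

float, list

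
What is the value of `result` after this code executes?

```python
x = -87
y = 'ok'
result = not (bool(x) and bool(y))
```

x = -87; y = 'ok'; result = False

False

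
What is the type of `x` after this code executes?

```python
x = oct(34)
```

oct() returns str representation

str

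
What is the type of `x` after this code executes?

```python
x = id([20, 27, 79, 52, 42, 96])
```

id() returns int

int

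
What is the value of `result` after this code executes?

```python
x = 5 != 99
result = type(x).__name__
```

x is bool; result = 'bool'

'bool'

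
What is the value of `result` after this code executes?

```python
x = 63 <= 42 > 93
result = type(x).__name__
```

x is bool; result = 'bool'

'bool'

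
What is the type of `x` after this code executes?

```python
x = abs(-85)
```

abs() of int returns int

int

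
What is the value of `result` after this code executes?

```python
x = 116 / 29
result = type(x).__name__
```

x is float; result = 'float'

'float'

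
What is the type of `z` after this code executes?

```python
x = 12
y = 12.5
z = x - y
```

int - float = float

float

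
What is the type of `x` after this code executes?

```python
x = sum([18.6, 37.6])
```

sum() of floats returns float

float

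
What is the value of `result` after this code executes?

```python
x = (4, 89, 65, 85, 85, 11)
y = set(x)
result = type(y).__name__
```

x is tuple; y is set; result = 'set'

'set'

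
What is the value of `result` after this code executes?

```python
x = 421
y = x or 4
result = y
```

x = 421; y = 421; result = 421

421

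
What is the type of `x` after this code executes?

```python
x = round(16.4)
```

round() with no decimal places returns int

int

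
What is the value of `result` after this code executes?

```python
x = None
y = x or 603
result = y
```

x = None; y = 603; result = 603

603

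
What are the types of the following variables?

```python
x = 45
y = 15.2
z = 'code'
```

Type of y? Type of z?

y is assigned a number with a decimal point, so it is a float; z is assigned a quoted string literal, so it is a str

float, str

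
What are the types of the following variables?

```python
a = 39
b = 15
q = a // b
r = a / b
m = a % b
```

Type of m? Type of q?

% of ints returns int; // returns int

int, int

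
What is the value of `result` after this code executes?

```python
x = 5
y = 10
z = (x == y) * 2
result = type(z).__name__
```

x is int; y is int; z is int; result = 'int'

'int'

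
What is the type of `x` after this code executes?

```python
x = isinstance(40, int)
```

isinstance() returns bool

bool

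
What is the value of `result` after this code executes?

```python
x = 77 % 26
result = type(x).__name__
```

x is int; result = 'int'

'int'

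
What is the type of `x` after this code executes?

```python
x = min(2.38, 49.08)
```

min() of floats returns float

float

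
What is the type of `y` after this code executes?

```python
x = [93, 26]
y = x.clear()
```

list.clear() returns None

NoneType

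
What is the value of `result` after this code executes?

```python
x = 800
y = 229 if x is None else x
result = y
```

x = 800; y = 800; result = 800

800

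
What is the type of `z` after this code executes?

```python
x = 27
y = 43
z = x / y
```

int / int = float

float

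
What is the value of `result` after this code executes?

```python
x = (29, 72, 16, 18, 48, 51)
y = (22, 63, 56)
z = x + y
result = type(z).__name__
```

x is tuple; y is tuple; z is tuple; result = 'tuple'

'tuple'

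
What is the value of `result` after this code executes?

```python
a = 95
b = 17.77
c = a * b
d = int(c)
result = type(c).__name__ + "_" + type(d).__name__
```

a is int; b is float; c is float; d is int; result = 'float_int'

'float_int'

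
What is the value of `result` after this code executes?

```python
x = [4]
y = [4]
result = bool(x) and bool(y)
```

x = [4]; y = [4]; result = True

True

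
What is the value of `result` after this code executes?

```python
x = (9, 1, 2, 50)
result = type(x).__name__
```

x is tuple; result = 'tuple'

'tuple'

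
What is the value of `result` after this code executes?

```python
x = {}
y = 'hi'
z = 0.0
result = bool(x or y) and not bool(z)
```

x = {}; y = 'hi'; z = 0.0; result = True

True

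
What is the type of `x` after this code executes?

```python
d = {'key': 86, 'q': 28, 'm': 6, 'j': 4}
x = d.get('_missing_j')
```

dict.get() returns None when key not found

NoneType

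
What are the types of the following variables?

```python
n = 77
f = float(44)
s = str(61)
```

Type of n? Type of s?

n is assigned a bare integer (no decimal point), so it is an int; s is assigned the result of calling str(), which returns a str

int, str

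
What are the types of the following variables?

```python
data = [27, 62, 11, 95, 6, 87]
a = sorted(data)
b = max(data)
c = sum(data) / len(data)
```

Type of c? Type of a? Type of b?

int / int = float; sorted() returns list; max of ints returns int

float, list, int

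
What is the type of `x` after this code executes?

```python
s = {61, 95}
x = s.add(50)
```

set.add() returns None (mutates in place)

NoneType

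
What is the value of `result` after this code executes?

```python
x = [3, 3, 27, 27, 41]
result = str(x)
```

x = [3, 3, 27, 27, 41]; result = '[3, 3, 27, 27, 41]'

'[3, 3, 27, 27, 41]'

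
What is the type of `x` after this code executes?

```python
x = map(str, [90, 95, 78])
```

map() returns a map object

map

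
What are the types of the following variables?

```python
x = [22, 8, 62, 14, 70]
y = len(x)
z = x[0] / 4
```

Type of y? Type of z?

len() returns int; int / int = float

int, float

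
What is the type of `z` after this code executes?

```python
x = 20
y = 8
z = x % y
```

int % int = int

int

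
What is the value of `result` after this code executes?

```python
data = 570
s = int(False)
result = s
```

data = 570; s = 0; result = 0

0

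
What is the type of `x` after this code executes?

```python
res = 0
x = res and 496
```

'and' returns first falsy value (0 is int)

int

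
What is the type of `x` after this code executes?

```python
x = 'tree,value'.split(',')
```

str.split() returns list

list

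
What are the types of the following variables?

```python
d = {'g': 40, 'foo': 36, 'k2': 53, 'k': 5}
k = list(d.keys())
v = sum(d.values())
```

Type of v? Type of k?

sum of ints is int; list() converts to list

int, list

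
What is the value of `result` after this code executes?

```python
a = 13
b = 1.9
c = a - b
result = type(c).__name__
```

a is int; b is float; c is float; result = 'float'

'float'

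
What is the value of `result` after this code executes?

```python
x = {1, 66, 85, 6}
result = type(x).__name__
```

x is set; result = 'set'

'set'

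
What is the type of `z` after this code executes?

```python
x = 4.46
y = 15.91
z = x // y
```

float // float = float

float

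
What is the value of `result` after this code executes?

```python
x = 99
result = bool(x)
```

x = 99; result = True

True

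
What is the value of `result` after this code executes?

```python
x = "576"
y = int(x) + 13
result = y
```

x = '576'; y = 589; result = 589

589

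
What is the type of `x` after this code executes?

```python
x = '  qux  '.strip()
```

str.strip() returns str

str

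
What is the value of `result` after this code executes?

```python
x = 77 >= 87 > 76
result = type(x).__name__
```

x is bool; result = 'bool'

'bool'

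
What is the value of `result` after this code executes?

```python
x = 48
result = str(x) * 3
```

x = 48; result = '484848'

'484848'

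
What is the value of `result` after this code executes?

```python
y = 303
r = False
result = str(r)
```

y = 303; r = False; result = 'False'

'False'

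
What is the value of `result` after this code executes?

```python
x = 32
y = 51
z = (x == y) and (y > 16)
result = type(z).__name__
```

x is int; y is int; z is bool; result = 'bool'

'bool'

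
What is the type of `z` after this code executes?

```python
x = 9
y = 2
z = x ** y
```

positive int ** positive int = int

int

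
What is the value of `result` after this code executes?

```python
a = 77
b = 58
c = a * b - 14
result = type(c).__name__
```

a is int; b is int; c is int; result = 'int'

'int'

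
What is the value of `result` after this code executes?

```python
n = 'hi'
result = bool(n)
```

n = 'hi'; result = True

True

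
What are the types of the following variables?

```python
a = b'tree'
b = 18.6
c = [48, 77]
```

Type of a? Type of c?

a is assigned a bytes literal (b'...' prefix); c is assigned a list literal (square brackets)

bytes, list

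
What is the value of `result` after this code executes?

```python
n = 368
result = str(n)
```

n = 368; result = '368'

'368'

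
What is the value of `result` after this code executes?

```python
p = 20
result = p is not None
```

p = 20; result = True

True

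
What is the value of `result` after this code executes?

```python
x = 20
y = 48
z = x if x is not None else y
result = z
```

x = 20; y = 48; z = 20; result = 20

20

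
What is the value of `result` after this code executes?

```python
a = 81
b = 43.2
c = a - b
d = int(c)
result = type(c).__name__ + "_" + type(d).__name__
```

a is int; b is float; c is float; d is int; result = 'float_int'

'float_int'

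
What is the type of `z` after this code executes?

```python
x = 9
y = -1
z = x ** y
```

int ** negative = float

float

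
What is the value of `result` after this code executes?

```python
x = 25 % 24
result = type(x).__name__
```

x is int; result = 'int'

'int'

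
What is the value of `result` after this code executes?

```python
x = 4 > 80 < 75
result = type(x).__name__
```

x is bool; result = 'bool'

'bool'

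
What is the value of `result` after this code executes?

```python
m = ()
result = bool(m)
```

m = (); result = False

False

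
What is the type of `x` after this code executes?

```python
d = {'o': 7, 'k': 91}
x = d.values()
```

.values() returns dict_values view

dict_values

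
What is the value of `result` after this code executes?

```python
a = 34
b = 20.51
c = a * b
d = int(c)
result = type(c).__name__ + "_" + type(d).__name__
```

a is int; b is float; c is float; d is int; result = 'float_int'

'float_int'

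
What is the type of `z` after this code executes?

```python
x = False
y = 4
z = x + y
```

bool + int = int (bool is subclass of int)

int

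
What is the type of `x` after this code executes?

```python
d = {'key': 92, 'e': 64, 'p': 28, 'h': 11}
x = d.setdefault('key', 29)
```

dict.setdefault() returns the (existing or default) value

int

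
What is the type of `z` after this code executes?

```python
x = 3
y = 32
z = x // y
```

int // int = int

int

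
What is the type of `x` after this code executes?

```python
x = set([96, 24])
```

set() constructor returns set

set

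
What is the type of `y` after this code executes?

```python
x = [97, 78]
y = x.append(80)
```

list.append() returns None (mutates in place)

NoneType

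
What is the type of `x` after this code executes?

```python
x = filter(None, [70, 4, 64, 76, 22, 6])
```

filter() returns a filter object

filter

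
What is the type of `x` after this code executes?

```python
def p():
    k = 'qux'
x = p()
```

Function without return returns None

NoneType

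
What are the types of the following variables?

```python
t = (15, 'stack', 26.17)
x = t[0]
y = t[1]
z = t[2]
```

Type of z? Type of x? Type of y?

tuple[2] is float; tuple[0] is int; tuple[1] is str

float, int, str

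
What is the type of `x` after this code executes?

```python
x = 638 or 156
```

'or' returns first truthy value (int)

int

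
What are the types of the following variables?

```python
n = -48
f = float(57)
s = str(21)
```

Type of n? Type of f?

n is assigned a bare integer (no decimal point), so it is an int; f is assigned the result of calling float(), which returns a float

int, float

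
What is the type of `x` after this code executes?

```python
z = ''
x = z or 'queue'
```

'or' returns first truthy value (str)

str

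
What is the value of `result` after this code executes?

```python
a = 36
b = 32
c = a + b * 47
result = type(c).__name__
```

a is int; b is int; c is int; result = 'int'

'int'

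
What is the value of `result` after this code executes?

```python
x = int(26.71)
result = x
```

x = 26; result = 26

26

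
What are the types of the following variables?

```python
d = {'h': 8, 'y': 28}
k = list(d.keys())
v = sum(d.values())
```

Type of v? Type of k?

sum of ints is int; list() converts to list

int, list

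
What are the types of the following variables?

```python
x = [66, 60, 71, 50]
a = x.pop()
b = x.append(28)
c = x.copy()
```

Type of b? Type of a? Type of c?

append() returns None; pop() returns element; copy() returns list

NoneType, int, list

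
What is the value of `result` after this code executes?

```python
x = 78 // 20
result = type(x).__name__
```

x is int; result = 'int'

'int'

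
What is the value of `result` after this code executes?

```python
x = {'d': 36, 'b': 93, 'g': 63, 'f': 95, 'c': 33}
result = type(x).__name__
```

x is dict; result = 'dict'

'dict'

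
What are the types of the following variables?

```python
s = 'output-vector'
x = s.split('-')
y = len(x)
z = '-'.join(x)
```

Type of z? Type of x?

str.join() returns str; str.split() returns list

str, list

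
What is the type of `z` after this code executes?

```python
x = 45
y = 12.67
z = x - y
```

int - float = float

float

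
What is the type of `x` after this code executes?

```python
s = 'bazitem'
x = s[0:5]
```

Slicing a str returns str

str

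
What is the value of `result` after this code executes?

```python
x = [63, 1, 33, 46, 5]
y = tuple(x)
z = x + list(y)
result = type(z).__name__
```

x is list; y is tuple; z is list; result = 'list'

'list'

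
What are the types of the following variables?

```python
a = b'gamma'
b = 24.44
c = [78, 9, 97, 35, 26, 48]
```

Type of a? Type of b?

a is assigned a bytes literal (b'...' prefix); b is assigned a number with a decimal point, so it is a float

bytes, float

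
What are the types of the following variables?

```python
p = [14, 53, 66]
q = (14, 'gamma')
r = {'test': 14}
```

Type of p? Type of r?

p is assigned a list literal (square brackets); r is assigned a dict literal ({key: value})

list, dict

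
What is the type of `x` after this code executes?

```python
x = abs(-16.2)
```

abs() of float returns float

float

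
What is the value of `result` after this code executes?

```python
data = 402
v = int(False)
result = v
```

data = 402; v = 0; result = 0

0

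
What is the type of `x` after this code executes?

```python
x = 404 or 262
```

'or' returns first truthy value (int)

int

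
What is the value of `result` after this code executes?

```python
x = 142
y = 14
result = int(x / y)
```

x = 142; y = 14; result = 10

10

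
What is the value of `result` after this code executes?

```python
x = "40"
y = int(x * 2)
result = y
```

x = '40'; y = 4040; result = 4040

4040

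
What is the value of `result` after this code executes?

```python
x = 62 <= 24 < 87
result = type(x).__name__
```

x is bool; result = 'bool'

'bool'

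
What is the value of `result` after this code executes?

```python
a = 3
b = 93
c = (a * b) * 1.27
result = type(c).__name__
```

a is int; b is int; c is float; result = 'float'

'float'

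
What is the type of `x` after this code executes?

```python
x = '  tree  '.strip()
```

str.strip() returns str

str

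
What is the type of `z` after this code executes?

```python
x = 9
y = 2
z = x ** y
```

positive int ** positive int = int

int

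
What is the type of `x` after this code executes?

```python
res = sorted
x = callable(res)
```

callable() returns bool

bool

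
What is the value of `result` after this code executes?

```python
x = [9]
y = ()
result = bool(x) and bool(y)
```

x = [9]; y = (); result = False

False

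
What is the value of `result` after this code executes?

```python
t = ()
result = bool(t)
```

t = (); result = False

False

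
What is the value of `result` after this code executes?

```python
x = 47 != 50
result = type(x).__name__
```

x is bool; result = 'bool'

'bool'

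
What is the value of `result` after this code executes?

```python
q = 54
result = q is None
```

q = 54; result = False

False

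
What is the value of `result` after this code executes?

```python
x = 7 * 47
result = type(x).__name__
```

x is int; result = 'int'

'int'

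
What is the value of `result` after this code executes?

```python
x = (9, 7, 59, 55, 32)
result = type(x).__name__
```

x is tuple; result = 'tuple'

'tuple'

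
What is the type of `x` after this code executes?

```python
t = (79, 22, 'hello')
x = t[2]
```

Index 2 of tuple is a str literal

str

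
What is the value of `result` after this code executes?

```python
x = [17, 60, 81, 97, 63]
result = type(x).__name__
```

x is list; result = 'list'

'list'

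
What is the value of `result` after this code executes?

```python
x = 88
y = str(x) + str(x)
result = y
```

x = 88; y = '8888'; result = '8888'

'8888'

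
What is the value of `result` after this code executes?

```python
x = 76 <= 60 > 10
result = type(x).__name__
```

x is bool; result = 'bool'

'bool'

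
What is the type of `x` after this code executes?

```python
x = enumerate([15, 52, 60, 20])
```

enumerate() returns an enumerate object

enumerate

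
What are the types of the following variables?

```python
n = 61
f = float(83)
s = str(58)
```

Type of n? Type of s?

n is assigned a bare integer (no decimal point), so it is an int; s is assigned the result of calling str(), which returns a str

int, str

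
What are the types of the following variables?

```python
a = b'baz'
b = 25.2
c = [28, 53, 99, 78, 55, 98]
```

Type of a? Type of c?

a is assigned a bytes literal (b'...' prefix); c is assigned a list literal (square brackets)

bytes, list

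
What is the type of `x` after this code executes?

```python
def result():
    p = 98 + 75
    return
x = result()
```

Bare return returns None

NoneType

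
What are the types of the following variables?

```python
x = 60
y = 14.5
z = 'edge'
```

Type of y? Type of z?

y is assigned a number with a decimal point, so it is a float; z is assigned a quoted string literal, so it is a str

float, str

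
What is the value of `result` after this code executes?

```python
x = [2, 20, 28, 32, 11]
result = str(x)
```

x = [2, 20, 28, 32, 11]; result = '[2, 20, 28, 32, 11]'

'[2, 20, 28, 32, 11]'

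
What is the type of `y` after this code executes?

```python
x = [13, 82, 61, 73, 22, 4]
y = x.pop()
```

list.pop() returns the popped element

int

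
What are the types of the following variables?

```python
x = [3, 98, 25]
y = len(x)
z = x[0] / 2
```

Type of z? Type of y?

int / int = float; len() returns int

float, int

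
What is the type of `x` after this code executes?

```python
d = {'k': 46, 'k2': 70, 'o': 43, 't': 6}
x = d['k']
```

Accessing dict[str, int] with str key returns int

int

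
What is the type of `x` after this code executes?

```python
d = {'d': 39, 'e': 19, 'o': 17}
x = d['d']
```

Accessing dict[str, int] with str key returns int

int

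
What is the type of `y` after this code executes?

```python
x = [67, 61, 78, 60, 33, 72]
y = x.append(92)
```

list.append() returns None (mutates in place)

NoneType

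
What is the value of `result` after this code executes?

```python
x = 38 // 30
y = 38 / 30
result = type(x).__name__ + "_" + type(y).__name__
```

x is int; y is float; result = 'int_float'

'int_float'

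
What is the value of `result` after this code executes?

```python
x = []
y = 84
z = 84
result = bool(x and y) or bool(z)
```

x = []; y = 84; z = 84; result = True

True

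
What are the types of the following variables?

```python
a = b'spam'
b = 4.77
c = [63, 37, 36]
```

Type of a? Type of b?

a is assigned a bytes literal (b'...' prefix); b is assigned a number with a decimal point, so it is a float

bytes, float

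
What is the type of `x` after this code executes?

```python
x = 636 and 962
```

'and' with truthy values returns last operand (int)

int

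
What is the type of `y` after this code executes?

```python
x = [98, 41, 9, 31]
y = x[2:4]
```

Slicing a list returns a list

list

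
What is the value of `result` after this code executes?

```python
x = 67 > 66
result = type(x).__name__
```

x is bool; result = 'bool'

'bool'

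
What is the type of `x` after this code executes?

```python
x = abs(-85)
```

abs() of int returns int

int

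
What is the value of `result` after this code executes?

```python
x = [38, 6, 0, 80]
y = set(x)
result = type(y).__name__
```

x is list; y is set; result = 'set'

'set'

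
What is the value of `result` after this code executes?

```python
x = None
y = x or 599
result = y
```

x = None; y = 599; result = 599

599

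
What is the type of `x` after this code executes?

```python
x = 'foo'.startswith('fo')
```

str.startswith() returns bool

bool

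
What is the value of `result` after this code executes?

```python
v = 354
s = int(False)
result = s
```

v = 354; s = 0; result = 0

0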